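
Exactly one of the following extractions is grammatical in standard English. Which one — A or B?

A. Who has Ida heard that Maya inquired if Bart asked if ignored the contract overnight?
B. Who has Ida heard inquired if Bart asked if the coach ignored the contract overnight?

In A, the wh-phrase is extracted from inside a wh-island (introduced by "if"), which blocks movement.
In B, the extraction path crosses only that-complement boundaries, which are transparent.
So B is grammatical.

B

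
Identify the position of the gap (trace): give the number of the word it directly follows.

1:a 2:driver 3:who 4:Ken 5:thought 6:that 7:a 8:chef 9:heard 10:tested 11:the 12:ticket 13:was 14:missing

The displaced element is "a driver" (word 2).
It is linked across 2 clause boundaries (that → Ø).
It functions as the subject of "tested", so the gap sits immediately after word 9 ("heard").
Base order: Ken thought that a chef heard a driver tested the ticket.

9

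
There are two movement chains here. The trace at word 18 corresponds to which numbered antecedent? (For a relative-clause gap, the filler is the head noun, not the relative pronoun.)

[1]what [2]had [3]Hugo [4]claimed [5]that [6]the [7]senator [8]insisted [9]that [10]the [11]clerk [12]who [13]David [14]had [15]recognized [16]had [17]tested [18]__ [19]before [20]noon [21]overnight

The marked gap is the direct object of "tested".
Its filler is the fronted wh-phrase "what", at word 1.
(The other dependency links word 11 to a gap after word 15.)

1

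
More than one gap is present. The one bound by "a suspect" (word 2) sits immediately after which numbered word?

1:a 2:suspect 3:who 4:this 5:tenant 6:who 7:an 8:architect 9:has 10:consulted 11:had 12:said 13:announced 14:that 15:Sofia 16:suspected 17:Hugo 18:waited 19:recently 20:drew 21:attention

12

The displaced element is "a suspect" (word 2).
It is linked across 1 clause boundary (Ø).
It functions as the subject of "announced", so the gap sits immediately after word 12 ("said").
Base order: This tenant who an architect has consulted had said that a suspect announced that Sofia suspected Hugo waited recently.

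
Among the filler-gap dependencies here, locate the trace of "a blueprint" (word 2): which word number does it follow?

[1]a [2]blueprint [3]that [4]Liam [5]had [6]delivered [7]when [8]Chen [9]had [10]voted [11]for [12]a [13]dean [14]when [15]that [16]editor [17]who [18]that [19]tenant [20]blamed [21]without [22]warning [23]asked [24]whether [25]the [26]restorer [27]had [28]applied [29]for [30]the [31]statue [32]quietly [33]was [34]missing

6

The displaced element is "a blueprint" (word 2).
It functions as the direct object of "delivered", so the gap sits immediately after word 6 ("delivered").
Base order: Liam had delivered a blueprint when Chen had voted for a dean when that editor who that tenant blamed without warning asked whether the restorer had applied for the statue quietly.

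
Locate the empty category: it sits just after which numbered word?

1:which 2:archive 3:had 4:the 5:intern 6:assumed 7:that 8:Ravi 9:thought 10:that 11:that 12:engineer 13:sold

The displaced element is "which archive" (word 2).
It is linked across 2 clause boundaries (that → that).
It functions as the direct object of "sold", so the gap sits immediately after word 13 ("sold").
Base order: The intern had assumed that Ravi thought that that engineer sold which archive.

13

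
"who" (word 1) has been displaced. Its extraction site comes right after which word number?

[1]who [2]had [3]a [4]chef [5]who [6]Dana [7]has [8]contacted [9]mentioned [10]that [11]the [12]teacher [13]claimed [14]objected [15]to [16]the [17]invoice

13

The displaced element is "who" (word 1).
It is linked across 2 clause boundaries (that → Ø).
It functions as the subject of "objected", so the gap sits immediately after word 13 ("claimed").
Base order: A chef who Dana has contacted had mentioned that the teacher claimed that who objected to the invoice.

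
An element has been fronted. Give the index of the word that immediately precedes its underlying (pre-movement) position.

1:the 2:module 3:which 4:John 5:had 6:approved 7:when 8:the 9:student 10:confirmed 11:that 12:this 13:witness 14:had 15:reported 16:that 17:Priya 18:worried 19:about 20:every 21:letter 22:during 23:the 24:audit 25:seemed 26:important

6

The displaced element is "the module" (word 2).
It functions as the direct object of "approved", so the gap sits immediately after word 6 ("approved").
Base order: John had approved the module when the student confirmed that this witness had reported that Priya worried about every letter during the audit.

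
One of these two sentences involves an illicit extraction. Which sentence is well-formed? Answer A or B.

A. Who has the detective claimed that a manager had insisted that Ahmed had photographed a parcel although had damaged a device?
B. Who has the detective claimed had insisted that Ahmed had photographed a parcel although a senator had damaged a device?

B

In A, the wh-phrase is extracted from inside an adjunct island (introduced by "although"), which blocks movement.
In B, the extraction path crosses only that-complement boundaries, which are transparent.
So B is grammatical.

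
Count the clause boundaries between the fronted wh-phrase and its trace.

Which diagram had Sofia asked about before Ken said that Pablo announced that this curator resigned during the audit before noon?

"which diagram" originates inside the matrix clause — no clause boundary is crossed.

0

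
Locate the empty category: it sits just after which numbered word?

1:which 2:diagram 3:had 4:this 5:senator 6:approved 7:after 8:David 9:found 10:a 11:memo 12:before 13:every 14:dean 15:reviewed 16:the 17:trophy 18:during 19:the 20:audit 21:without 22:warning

The displaced element is "which diagram" (word 2).
It functions as the direct object of "approved", so the gap sits immediately after word 6 ("approved").
Base order: This senator had approved which diagram after David found a memo before every dean reviewed the trophy during the audit without warning.

6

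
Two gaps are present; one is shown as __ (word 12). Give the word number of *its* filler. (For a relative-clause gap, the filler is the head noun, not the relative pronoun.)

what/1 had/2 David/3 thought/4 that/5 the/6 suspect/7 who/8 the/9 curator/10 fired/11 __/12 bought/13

The marked gap is inside the relative clause, the direct object of "fired".
Its filler is the head noun "suspect" (via "who"), at word 7.
(The other dependency links word 1 to a gap after word 13.)

7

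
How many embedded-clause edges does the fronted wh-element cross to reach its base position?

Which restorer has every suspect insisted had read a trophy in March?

1

"which restorer" is extracted from the subject of "read".
Boundaries crossed, outermost first: [Ø] — 1 in total.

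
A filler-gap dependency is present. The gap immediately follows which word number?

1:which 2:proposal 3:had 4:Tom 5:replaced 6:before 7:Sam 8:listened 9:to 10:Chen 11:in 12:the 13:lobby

The displaced element is "which proposal" (word 2).
It functions as the direct object of "replaced", so the gap sits immediately after word 5 ("replaced").
Base order: Tom had replaced which proposal before Sam listened to Chen in the lobby.

5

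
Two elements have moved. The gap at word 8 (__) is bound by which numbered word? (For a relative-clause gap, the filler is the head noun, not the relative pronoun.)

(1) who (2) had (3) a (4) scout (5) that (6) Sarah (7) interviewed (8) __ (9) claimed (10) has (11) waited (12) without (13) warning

4

The marked gap is inside the relative clause, the direct object of "interviewed".
Its filler is the head noun "scout" (via "that"), at word 4.
(The other dependency links word 1 to a gap after word 9.)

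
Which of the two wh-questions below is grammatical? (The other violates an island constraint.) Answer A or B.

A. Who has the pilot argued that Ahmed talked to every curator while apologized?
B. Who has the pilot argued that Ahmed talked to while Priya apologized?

In A, the wh-phrase is extracted from inside an adjunct island (introduced by "while"), which blocks movement.
In B, the extraction path crosses only that-complement boundaries, which are transparent.
So B is grammatical.

B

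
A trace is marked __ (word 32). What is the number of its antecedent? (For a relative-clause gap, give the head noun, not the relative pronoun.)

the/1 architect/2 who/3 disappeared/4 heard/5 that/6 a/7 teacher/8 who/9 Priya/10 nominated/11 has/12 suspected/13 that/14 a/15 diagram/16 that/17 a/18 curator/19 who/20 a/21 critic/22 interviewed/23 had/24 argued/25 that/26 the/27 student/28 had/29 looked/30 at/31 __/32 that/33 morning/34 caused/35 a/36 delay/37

The gap at 32 is the prepositional object of "looked", inside a relative clause.
The relative pronoun is "that" (word 17); it is bound by the head noun immediately before it.
Its filler is the head noun "diagram", at word 16.

16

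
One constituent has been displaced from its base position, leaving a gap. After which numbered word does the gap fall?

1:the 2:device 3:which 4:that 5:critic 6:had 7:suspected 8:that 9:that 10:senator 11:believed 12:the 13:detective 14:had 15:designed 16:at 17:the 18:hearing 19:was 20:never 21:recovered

15

The displaced element is "the device" (word 2).
It is linked across 2 clause boundaries (that → Ø).
It functions as the direct object of "designed", so the gap sits immediately after word 15 ("designed").
Base order: That critic had suspected that that senator believed the detective had designed the device at the hearing.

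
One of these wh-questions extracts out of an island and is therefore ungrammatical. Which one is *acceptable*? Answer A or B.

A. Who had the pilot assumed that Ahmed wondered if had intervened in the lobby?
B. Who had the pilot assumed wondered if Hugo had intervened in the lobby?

In A, the wh-phrase is extracted from inside a wh-island (introduced by "if"), which blocks movement.
In B, the extraction path crosses only that-complement boundaries, which are transparent.
So B is grammatical.

B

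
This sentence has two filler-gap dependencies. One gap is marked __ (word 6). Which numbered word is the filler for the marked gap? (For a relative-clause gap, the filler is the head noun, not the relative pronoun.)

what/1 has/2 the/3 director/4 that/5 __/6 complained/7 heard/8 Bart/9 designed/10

4

The marked gap is inside the relative clause, the subject of "complained".
Its filler is the head noun "director" (via "that"), at word 4.
(The other dependency links word 1 to a gap after word 10.)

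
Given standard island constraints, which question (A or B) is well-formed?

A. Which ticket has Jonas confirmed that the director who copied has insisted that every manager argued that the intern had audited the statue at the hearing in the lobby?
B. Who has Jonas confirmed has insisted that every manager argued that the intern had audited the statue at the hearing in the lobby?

In A, the wh-phrase is extracted from inside a complex-NP island (relative clause) (introduced by "who"), which blocks movement.
In B, the extraction path crosses only that-complement boundaries, which are transparent.
So B is grammatical.

B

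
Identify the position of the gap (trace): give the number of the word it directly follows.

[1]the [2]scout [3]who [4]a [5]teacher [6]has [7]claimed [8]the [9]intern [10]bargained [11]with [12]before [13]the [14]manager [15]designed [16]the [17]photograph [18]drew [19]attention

11

The displaced element is "the scout" (word 2).
It is linked across 1 clause boundary (Ø).
It functions as the object of the preposition "with" of "bargained", so the gap sits immediately after word 11 ("with").
Base order: A teacher has claimed the intern bargained with the scout before the manager designed the photograph.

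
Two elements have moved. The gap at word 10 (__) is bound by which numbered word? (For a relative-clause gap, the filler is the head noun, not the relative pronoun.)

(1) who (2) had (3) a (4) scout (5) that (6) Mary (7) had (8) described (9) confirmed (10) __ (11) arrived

The marked gap is the subject of "arrived".
Its filler is the fronted wh-phrase "who", at word 1.
(The other dependency links word 4 to a gap after word 8.)

1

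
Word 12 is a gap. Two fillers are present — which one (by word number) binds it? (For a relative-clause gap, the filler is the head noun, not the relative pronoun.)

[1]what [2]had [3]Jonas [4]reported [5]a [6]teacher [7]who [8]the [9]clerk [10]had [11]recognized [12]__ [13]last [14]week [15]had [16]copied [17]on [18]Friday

The marked gap is inside the relative clause, the direct object of "recognized".
Its filler is the head noun "teacher" (via "who"), at word 6.
(The other dependency links word 1 to a gap after word 16.)

6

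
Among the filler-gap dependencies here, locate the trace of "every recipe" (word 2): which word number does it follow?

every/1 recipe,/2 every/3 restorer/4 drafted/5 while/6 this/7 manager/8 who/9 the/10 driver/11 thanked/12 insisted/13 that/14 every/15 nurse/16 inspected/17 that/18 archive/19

The displaced element is "every recipe" (word 2).
It functions as the direct object of "drafted", so the gap sits immediately after word 5 ("drafted").
Base order: Every restorer drafted every recipe while this manager who the driver thanked insisted that every nurse inspected that archive.

5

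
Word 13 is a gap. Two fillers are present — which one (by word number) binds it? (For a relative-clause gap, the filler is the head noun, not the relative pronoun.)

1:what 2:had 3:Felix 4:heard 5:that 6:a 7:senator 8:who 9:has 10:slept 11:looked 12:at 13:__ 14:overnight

The marked gap is the object of the preposition "at" of "looked".
Its filler is the fronted wh-phrase "what", at word 1.
(The other dependency links word 7 to a gap after word 8.)

1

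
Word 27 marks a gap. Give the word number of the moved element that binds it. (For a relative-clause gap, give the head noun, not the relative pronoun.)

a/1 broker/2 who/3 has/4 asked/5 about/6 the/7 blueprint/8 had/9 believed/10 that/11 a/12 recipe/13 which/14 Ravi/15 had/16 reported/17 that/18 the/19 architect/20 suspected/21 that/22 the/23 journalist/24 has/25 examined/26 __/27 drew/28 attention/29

13

The gap at 27 is the object of "examined", inside a relative clause.
The relative pronoun is "which" (word 14); it is bound by the head noun immediately before it.
Its filler is the head noun "recipe", at word 13.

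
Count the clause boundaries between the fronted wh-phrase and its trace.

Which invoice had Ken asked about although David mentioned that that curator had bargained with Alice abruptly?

"which invoice" originates inside the matrix clause — no clause boundary is crossed.

0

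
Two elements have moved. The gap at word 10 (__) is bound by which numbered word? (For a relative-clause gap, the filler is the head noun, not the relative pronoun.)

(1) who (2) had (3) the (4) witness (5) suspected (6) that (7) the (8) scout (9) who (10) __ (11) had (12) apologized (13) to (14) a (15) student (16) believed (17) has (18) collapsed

8

The marked gap is inside the relative clause, the subject of "apologized".
Its filler is the head noun "scout" (via "who"), at word 8.
(The other dependency links word 1 to a gap after word 16.)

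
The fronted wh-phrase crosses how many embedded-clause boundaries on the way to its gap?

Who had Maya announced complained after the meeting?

1

"who" is extracted from the subject of "complained".
Boundaries crossed, outermost first: [Ø] — 1 in total.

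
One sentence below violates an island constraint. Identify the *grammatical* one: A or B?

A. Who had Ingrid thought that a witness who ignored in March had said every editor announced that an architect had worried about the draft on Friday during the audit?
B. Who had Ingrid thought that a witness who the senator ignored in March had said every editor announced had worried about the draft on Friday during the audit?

B

In A, the wh-phrase is extracted from inside a complex-NP island (relative clause) (introduced by "who"), which blocks movement.
In B, the extraction path crosses only that-complement boundaries, which are transparent.
So B is grammatical.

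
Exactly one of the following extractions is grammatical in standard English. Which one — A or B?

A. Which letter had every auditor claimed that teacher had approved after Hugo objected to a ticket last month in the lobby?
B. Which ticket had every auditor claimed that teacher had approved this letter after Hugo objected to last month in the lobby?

In B, the wh-phrase is extracted from inside an adjunct island (introduced by "after"), which blocks movement.
In A, the extraction path crosses only that-complement boundaries, which are transparent.
So A is grammatical.

A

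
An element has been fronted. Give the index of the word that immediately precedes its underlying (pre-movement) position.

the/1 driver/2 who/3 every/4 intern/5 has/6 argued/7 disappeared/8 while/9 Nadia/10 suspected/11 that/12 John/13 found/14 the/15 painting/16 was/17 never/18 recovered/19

7

The displaced element is "the driver" (word 2).
It is linked across 1 clause boundary (Ø).
It functions as the subject of "disappeared", so the gap sits immediately after word 7 ("argued").
Base order: Every intern has argued the driver disappeared while Nadia suspected that John found the painting.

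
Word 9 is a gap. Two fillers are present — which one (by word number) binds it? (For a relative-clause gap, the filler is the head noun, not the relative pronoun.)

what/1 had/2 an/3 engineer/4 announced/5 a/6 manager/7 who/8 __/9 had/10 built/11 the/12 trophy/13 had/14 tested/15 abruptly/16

The marked gap is inside the relative clause, the subject of "built".
Its filler is the head noun "manager" (via "who"), at word 7.
(The other dependency links word 1 to a gap after word 15.)

7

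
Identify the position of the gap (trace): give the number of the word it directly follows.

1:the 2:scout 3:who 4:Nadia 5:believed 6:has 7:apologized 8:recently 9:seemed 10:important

5

The displaced element is "the scout" (word 2).
It is linked across 1 clause boundary (Ø).
It functions as the subject of "apologized", so the gap sits immediately after word 5 ("believed").
Base order: Nadia believed the scout has apologized recently.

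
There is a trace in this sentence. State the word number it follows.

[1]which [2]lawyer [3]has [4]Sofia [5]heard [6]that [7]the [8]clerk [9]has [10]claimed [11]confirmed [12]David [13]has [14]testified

The displaced element is "which lawyer" (word 2).
It is linked across 2 clause boundaries (that → Ø).
It functions as the subject of "confirmed", so the gap sits immediately after word 10 ("claimed").
Base order: Sofia has heard that the clerk has claimed that which lawyer confirmed David has testified.

10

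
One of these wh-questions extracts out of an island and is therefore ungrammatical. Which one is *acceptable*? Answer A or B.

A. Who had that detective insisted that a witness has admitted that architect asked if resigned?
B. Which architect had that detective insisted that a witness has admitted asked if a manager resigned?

In A, the wh-phrase is extracted from inside a wh-island (introduced by "if"), which blocks movement.
In B, the extraction path crosses only that-complement boundaries, which are transparent.
So B is grammatical.

B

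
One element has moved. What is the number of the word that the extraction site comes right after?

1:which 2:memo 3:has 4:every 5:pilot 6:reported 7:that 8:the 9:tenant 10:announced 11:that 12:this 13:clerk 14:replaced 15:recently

The displaced element is "which memo" (word 2).
It is linked across 2 clause boundaries (that → that).
It functions as the direct object of "replaced", so the gap sits immediately after word 14 ("replaced").
Base order: Every pilot has reported that the tenant announced that this clerk replaced which memo recently.

14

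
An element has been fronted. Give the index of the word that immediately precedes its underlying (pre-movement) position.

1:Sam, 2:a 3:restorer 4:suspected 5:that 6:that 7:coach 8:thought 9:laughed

8

The displaced element is "Sam" (word 1).
It is linked across 2 clause boundaries (that → Ø).
It functions as the subject of "laughed", so the gap sits immediately after word 8 ("thought").
Base order: A restorer suspected that that coach thought that Sam laughed.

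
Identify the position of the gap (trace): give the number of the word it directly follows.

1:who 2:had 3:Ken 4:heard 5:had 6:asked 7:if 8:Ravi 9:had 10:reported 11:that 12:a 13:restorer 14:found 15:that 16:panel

4

The displaced element is "who" (word 1).
It is linked across 1 clause boundary (Ø).
It functions as the subject of "asked", so the gap sits immediately after word 4 ("heard").
Base order: Ken had heard that who had asked if Ravi had reported that a restorer found that panel.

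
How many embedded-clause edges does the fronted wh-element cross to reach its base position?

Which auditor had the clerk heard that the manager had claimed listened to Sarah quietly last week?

"which auditor" is extracted from the subject of "listened".
Boundaries crossed, outermost first: [that], [Ø] — 2 in total.

2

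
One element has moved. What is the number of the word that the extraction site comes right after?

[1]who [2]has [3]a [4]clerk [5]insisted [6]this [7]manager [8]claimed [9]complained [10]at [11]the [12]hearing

The displaced element is "who" (word 1).
It is linked across 2 clause boundaries (Ø → Ø).
It functions as the subject of "complained", so the gap sits immediately after word 8 ("claimed").
Base order: A clerk has insisted this manager claimed that who complained at the hearing.

8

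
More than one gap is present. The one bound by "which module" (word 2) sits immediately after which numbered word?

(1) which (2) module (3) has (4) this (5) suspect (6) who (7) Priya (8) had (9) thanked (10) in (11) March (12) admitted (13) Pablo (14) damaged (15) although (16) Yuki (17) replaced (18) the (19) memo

The displaced element is "which module" (word 2).
It is linked across 1 clause boundary (Ø).
It functions as the direct object of "damaged", so the gap sits immediately after word 14 ("damaged").
Base order: This suspect who Priya had thanked in March has admitted Pablo damaged which module although Yuki replaced the memo.

14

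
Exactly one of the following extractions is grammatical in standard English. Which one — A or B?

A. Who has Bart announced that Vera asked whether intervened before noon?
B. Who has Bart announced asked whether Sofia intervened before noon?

In A, the wh-phrase is extracted from inside a wh-island (introduced by "whether"), which blocks movement.
In B, the extraction path crosses only that-complement boundaries, which are transparent.
So B is grammatical.

B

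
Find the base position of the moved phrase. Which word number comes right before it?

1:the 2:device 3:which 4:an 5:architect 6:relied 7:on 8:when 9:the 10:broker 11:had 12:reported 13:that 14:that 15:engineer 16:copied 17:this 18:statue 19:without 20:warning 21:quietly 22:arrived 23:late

The displaced element is "the device" (word 2).
It functions as the object of the preposition "on" of "relied", so the gap sits immediately after word 7 ("on").
Base order: An architect relied on the device when the broker had reported that that engineer copied this statue without warning quietly.

7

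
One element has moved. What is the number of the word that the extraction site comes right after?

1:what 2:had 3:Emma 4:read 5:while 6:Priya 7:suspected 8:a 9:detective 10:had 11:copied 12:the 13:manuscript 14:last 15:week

The displaced element is "what" (word 1).
It functions as the direct object of "read", so the gap sits immediately after word 4 ("read").
Base order: Emma had read what while Priya suspected a detective had copied the manuscript last week.

4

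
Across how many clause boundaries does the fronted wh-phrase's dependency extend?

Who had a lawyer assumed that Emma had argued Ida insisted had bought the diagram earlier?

"who" is extracted from the subject of "bought".
Boundaries crossed, outermost first: [that], [Ø], [Ø] — 3 in total.

3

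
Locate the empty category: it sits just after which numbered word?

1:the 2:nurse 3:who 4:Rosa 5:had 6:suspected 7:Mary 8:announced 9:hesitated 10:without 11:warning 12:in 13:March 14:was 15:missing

8

The displaced element is "the nurse" (word 2).
It is linked across 2 clause boundaries (Ø → Ø).
It functions as the subject of "hesitated", so the gap sits immediately after word 8 ("announced").
Base order: Rosa had suspected Mary announced that the nurse hesitated without warning in March.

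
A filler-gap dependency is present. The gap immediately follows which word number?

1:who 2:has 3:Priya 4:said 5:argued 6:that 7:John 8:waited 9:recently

4

The displaced element is "who" (word 1).
It is linked across 1 clause boundary (Ø).
It functions as the subject of "argued", so the gap sits immediately after word 4 ("said").
Base order: Priya has said that who argued that John waited recently.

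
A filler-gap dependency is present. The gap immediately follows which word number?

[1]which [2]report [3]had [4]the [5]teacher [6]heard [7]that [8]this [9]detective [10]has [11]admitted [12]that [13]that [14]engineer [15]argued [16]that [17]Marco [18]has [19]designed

19

The displaced element is "which report" (word 2).
It is linked across 3 clause boundaries (that → that → that).
It functions as the direct object of "designed", so the gap sits immediately after word 19 ("designed").
Base order: The teacher had heard that this detective has admitted that that engineer argued that Marco has designed which report.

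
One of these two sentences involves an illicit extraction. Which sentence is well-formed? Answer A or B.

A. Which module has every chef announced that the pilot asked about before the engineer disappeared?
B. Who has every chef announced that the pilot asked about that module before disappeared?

A

In B, the wh-phrase is extracted from inside an adjunct island (introduced by "before"), which blocks movement.
In A, the extraction path crosses only that-complement boundaries, which are transparent.
So A is grammatical.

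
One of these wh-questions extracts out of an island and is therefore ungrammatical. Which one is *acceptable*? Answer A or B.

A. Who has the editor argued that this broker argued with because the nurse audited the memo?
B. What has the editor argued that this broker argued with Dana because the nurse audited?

In B, the wh-phrase is extracted from inside an adjunct island (introduced by "because"), which blocks movement.
In A, the extraction path crosses only that-complement boundaries, which are transparent.
So A is grammatical.

A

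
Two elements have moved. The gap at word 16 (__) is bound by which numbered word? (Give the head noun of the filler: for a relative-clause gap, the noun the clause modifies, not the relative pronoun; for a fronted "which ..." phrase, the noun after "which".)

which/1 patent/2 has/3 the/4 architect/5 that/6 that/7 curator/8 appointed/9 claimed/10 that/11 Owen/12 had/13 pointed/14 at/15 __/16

2

The marked gap is the object of the preposition "at" of "pointed".
Its filler is the fronted wh-phrase "which patent", at word 2.
(The other dependency links word 5 to a gap after word 9.)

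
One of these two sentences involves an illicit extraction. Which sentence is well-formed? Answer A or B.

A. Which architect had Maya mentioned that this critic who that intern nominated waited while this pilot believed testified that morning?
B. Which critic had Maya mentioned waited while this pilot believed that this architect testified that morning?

B

In A, the wh-phrase is extracted from inside an adjunct island (introduced by "while"), which blocks movement.
In B, the extraction path crosses only that-complement boundaries, which are transparent.
So B is grammatical.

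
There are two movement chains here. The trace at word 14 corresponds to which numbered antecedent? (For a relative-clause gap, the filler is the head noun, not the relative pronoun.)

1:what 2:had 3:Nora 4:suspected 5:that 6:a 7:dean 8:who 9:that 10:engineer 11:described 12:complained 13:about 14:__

1

The marked gap is the object of the preposition "about" of "complained".
Its filler is the fronted wh-phrase "what", at word 1.
(The other dependency links word 7 to a gap after word 11.)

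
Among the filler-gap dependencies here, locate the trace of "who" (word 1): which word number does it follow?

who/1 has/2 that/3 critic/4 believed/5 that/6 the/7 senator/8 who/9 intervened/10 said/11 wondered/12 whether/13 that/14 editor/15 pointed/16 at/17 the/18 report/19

11

The displaced element is "who" (word 1).
It is linked across 2 clause boundaries (that → Ø).
It functions as the subject of "wondered", so the gap sits immediately after word 11 ("said").
Base order: That critic has believed that the senator who intervened said that who wondered whether that editor pointed at the report.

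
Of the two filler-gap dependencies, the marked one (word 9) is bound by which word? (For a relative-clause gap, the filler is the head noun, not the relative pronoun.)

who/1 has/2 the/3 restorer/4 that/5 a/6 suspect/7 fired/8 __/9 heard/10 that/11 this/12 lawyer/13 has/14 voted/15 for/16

4

The marked gap is inside the relative clause, the direct object of "fired".
Its filler is the head noun "restorer" (via "that"), at word 4.
(The other dependency links word 1 to a gap after word 16.)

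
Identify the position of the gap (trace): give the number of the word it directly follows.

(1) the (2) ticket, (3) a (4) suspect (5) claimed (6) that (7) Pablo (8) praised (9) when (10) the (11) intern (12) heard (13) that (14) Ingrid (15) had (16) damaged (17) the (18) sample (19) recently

8

The displaced element is "the ticket" (word 2).
It is linked across 1 clause boundary (that).
It functions as the direct object of "praised", so the gap sits immediately after word 8 ("praised").
Base order: A suspect claimed that Pablo praised the ticket when the intern heard that Ingrid had damaged the sample recently.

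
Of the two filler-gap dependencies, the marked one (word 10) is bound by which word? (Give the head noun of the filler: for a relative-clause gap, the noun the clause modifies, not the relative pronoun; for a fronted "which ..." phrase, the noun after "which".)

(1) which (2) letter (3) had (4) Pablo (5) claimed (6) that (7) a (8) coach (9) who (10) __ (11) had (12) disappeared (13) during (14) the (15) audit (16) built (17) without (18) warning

The marked gap is inside the relative clause, the subject of "disappeared".
Its filler is the head noun "coach" (via "who"), at word 8.
(The other dependency links word 2 to a gap after word 16.)

8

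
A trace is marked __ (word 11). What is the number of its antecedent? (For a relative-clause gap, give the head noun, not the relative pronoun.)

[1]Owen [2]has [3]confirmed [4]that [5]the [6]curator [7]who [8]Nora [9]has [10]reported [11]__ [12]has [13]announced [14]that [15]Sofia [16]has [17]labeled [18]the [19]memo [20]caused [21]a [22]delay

The gap at 11 is the subject of "announced", inside a relative clause.
The relative pronoun is "who" (word 7); it is bound by the head noun immediately before it.
Its filler is the head noun "curator", at word 6.

6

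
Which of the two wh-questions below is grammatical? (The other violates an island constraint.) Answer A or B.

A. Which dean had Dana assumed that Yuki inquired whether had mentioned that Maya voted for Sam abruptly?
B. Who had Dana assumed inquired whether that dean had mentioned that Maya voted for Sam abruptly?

B

In A, the wh-phrase is extracted from inside a wh-island (introduced by "whether"), which blocks movement.
In B, the extraction path crosses only that-complement boundaries, which are transparent.
So B is grammatical.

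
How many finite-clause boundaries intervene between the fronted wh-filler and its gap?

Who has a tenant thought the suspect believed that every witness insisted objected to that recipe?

"who" is extracted from the subject of "objected".
Boundaries crossed, outermost first: [Ø], [that], [Ø] — 3 in total.

3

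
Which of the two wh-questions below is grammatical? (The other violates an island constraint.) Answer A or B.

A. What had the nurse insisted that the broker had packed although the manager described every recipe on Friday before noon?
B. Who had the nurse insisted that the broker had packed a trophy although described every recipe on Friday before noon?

A

In B, the wh-phrase is extracted from inside an adjunct island (introduced by "although"), which blocks movement.
In A, the extraction path crosses only that-complement boundaries, which are transparent.
So A is grammatical.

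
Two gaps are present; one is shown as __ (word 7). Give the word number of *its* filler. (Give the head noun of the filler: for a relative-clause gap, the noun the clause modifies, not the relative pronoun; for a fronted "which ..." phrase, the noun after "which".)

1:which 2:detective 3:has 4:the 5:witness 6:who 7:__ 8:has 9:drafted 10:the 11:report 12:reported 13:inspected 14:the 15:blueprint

The marked gap is inside the relative clause, the subject of "drafted".
Its filler is the head noun "witness" (via "who"), at word 5.
(The other dependency links word 2 to a gap after word 12.)

5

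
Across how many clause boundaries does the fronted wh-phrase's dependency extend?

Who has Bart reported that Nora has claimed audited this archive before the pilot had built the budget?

2

"who" is extracted from the subject of "audited".
Boundaries crossed, outermost first: [that], [Ø] — 2 in total.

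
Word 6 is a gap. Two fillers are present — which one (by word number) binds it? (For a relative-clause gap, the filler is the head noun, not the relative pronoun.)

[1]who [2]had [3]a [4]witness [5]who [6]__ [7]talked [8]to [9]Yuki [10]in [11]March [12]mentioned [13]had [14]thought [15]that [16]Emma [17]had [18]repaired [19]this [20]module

The marked gap is inside the relative clause, the subject of "talked".
Its filler is the head noun "witness" (via "who"), at word 4.
(The other dependency links word 1 to a gap after word 12.)

4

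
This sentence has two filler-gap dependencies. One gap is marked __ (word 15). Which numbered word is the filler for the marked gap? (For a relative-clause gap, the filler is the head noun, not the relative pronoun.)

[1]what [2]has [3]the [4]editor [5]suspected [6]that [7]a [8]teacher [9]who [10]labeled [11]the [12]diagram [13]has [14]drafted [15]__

1

The marked gap is the direct object of "drafted".
Its filler is the fronted wh-phrase "what", at word 1.
(The other dependency links word 8 to a gap after word 9.)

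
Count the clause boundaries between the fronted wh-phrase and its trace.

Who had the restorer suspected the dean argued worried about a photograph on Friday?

2

"who" is extracted from the subject of "worried".
Boundaries crossed, outermost first: [Ø], [Ø] — 2 in total.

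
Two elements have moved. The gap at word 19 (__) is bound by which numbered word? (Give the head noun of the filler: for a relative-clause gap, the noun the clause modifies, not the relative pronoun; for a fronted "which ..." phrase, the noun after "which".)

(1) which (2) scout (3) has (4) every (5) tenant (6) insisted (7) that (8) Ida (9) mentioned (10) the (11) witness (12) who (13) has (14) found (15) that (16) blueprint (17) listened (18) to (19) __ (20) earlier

2

The marked gap is the object of the preposition "to" of "listened".
Its filler is the fronted wh-phrase "which scout", at word 2.
(The other dependency links word 11 to a gap after word 12.)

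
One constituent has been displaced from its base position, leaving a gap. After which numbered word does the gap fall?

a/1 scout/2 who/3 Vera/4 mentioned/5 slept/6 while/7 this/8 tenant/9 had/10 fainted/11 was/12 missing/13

5

The displaced element is "a scout" (word 2).
It is linked across 1 clause boundary (Ø).
It functions as the subject of "slept", so the gap sits immediately after word 5 ("mentioned").
Base order: Vera mentioned that a scout slept while this tenant had fainted.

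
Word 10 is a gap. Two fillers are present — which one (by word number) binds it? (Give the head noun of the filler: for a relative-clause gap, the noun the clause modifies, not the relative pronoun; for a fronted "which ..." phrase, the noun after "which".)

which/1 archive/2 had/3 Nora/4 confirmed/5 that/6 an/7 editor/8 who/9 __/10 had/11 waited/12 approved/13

8

The marked gap is inside the relative clause, the subject of "waited".
Its filler is the head noun "editor" (via "who"), at word 8.
(The other dependency links word 2 to a gap after word 13.)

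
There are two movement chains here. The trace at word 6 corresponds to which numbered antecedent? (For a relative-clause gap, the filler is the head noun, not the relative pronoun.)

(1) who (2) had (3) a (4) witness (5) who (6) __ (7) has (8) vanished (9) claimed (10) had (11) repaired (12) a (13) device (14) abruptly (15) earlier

4

The marked gap is inside the relative clause, the subject of "vanished".
Its filler is the head noun "witness" (via "who"), at word 4.
(The other dependency links word 1 to a gap after word 9.)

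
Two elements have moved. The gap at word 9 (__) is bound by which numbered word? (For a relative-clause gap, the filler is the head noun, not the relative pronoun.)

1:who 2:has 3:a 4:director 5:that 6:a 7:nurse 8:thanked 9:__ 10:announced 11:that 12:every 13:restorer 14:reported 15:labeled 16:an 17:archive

The marked gap is inside the relative clause, the direct object of "thanked".
Its filler is the head noun "director" (via "that"), at word 4.
(The other dependency links word 1 to a gap after word 14.)

4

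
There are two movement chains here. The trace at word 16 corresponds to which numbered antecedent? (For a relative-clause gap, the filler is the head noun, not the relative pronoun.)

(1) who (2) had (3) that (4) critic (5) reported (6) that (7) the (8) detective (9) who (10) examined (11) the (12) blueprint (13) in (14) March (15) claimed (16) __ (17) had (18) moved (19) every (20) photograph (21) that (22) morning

1

The marked gap is the subject of "moved".
Its filler is the fronted wh-phrase "who", at word 1.
(The other dependency links word 8 to a gap after word 9.)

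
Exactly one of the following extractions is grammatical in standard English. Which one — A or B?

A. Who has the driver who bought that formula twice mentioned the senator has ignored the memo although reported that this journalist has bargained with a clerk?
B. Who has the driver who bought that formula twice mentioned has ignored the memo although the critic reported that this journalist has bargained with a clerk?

B

In A, the wh-phrase is extracted from inside an adjunct island (introduced by "although"), which blocks movement.
In B, the extraction path crosses only that-complement boundaries, which are transparent.
So B is grammatical.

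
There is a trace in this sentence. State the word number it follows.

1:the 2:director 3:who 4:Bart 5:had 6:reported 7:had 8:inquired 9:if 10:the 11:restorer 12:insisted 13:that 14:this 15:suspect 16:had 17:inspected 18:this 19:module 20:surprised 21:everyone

6

The displaced element is "the director" (word 2).
It is linked across 1 clause boundary (Ø).
It functions as the subject of "inquired", so the gap sits immediately after word 6 ("reported").
Base order: Bart had reported that the director had inquired if the restorer insisted that this suspect had inspected this module.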